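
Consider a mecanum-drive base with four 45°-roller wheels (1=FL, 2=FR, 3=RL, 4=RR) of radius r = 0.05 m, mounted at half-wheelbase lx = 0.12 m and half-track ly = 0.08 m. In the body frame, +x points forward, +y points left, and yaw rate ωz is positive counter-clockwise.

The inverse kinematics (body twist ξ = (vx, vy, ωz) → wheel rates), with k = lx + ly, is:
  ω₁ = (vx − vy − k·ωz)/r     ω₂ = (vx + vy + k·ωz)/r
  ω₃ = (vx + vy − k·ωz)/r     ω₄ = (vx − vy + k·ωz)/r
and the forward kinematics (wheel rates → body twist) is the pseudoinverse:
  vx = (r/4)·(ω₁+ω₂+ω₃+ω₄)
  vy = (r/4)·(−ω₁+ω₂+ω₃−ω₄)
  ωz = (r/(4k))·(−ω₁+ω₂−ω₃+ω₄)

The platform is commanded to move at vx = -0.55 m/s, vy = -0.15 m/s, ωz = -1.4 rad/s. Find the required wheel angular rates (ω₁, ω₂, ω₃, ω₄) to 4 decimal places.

k = lx + ly = 0.12 + 0.08 = 0.2000;  k·ωz = 0.2000·-1.4 = -0.2800
ω₁ (FL) = (vx − vy − k·ωz)/r = -0.1200/0.05 = -2.4000
ω₂ (FR) = (vx + vy + k·ωz)/r = -0.9800/0.05 = -19.6000
ω₃ (RL) = (vx + vy − k·ωz)/r = -0.4200/0.05 = -8.4000
ω₄ (RR) = (vx − vy + k·ωz)/r = -0.6800/0.05 = -13.6000

(-2.4000, -19.6000, -8.4000, -13.6000)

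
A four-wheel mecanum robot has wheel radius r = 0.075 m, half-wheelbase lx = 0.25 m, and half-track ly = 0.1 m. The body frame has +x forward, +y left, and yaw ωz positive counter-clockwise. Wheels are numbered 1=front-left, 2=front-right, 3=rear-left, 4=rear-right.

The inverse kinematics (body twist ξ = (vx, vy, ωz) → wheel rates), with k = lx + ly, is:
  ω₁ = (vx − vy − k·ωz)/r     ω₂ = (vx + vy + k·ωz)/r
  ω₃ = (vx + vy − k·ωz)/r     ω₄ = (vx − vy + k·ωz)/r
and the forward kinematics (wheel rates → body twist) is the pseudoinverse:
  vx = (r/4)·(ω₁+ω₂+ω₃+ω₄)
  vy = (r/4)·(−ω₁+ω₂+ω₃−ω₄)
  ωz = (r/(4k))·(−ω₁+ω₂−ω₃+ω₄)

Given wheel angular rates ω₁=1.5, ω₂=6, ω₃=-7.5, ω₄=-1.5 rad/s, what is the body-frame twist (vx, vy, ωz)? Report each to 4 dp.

(-0.0281, -0.0281, 0.5625)

k = lx + ly = 0.25 + 0.1 = 0.3500
ω₁+ω₂+ω₃+ω₄ = -1.5000  →  vx = (0.075/4)·-1.5000 = -0.0281
−ω₁+ω₂+ω₃−ω₄ = -1.5000  →  vy = (0.075/4)·-1.5000 = -0.0281
−ω₁+ω₂−ω₃+ω₄ = 10.5000  →  ωz = (0.075/1.4000)·10.5000 = 0.5625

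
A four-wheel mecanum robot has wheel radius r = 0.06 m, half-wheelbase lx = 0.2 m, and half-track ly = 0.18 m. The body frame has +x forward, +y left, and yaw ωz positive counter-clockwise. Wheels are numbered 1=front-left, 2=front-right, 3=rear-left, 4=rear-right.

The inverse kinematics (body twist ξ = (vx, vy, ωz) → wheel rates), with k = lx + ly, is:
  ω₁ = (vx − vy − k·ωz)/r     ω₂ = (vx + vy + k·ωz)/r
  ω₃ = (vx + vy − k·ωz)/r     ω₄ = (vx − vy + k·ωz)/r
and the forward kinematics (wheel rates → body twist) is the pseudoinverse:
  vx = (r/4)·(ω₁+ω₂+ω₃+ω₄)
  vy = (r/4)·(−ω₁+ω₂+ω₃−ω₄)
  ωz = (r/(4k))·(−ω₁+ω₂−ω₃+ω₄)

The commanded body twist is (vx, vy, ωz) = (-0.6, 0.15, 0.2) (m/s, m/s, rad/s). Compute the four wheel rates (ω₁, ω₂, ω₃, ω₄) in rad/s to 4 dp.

k = lx + ly = 0.2 + 0.18 = 0.3800;  k·ωz = 0.3800·0.2 = 0.0760
ω₁ (FL) = (vx − vy − k·ωz)/r = -0.8260/0.06 = -13.7667
ω₂ (FR) = (vx + vy + k·ωz)/r = -0.3740/0.06 = -6.2333
ω₃ (RL) = (vx + vy − k·ωz)/r = -0.5260/0.06 = -8.7667
ω₄ (RR) = (vx − vy + k·ωz)/r = -0.6740/0.06 = -11.2333

(-13.7667, -6.2333, -8.7667, -11.2333)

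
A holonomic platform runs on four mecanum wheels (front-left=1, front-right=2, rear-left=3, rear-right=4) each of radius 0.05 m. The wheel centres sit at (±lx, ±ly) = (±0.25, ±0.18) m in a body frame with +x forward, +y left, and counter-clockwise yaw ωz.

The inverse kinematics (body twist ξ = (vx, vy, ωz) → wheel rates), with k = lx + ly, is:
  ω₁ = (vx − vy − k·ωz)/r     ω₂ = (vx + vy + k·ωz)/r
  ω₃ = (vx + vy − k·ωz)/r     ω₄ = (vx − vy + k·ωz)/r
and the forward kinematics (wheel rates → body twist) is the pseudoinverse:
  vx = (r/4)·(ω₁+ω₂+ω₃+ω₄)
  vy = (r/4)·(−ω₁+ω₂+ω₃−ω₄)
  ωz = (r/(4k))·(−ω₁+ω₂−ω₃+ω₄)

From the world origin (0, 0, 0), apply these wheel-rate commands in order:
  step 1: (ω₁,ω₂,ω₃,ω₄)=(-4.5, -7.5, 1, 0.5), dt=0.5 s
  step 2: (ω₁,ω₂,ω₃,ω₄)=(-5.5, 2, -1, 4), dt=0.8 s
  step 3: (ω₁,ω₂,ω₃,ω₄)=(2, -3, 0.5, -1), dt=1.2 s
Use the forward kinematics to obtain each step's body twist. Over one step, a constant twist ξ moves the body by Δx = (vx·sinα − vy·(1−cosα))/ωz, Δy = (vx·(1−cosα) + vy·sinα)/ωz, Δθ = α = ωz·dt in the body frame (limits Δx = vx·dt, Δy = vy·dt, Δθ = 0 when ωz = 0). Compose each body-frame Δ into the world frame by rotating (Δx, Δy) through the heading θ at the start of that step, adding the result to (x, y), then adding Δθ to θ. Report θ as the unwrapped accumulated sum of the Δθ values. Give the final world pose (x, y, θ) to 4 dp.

(-0.0890, -0.0444, 0.0131)

step 1: ξ=(vx,vy,ωz)=(-0.1313, -0.0312, -0.1017), dt=0.5 → body Δ=(-0.0660, -0.0139, -0.0509) → world pose (-0.0660, -0.0139, -0.0509)
step 2: ξ=(vx,vy,ωz)=(-0.0063, 0.0312, 0.3634), dt=0.8 → body Δ=(-0.0085, 0.0239, 0.2907) → world pose (-0.0733, 0.0104, 0.2398)
step 3: ξ=(vx,vy,ωz)=(-0.0188, -0.0438, -0.1890), dt=1.2 → body Δ=(-0.0282, -0.0495, -0.2267) → world pose (-0.0890, -0.0444, 0.0131)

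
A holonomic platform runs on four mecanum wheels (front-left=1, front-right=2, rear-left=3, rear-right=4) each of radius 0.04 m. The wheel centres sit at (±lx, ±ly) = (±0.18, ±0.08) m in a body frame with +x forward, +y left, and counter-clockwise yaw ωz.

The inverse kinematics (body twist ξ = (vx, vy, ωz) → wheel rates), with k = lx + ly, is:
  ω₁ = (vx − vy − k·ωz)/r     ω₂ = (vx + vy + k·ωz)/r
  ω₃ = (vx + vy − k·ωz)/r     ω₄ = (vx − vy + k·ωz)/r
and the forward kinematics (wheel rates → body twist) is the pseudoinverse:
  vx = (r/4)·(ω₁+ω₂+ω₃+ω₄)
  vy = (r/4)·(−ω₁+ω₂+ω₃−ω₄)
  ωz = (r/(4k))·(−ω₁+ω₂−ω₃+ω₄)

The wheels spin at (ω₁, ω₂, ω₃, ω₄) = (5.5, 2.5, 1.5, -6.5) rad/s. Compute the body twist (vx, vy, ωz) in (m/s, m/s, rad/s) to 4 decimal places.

k = lx + ly = 0.18 + 0.08 = 0.2600
ω₁+ω₂+ω₃+ω₄ = 3.0000  →  vx = (0.04/4)·3.0000 = 0.0300
−ω₁+ω₂+ω₃−ω₄ = 5.0000  →  vy = (0.04/4)·5.0000 = 0.0500
−ω₁+ω₂−ω₃+ω₄ = -11.0000  →  ωz = (0.04/1.0400)·-11.0000 = -0.4231

(0.0300, 0.0500, -0.4231)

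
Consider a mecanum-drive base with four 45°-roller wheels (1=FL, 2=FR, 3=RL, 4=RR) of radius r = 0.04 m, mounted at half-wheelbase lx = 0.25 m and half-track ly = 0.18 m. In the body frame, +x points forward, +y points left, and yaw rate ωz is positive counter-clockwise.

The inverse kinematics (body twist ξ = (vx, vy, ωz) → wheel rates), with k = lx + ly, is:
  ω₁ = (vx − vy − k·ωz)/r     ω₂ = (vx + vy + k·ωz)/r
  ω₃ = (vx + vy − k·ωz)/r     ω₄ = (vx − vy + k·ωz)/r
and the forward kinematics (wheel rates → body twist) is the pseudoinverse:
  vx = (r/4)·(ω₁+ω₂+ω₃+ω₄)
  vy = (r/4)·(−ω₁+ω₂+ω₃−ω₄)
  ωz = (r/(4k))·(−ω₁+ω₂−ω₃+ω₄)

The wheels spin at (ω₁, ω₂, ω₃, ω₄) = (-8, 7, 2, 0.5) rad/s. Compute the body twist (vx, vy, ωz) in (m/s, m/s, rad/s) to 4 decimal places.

k = lx + ly = 0.25 + 0.18 = 0.4300
ω₁+ω₂+ω₃+ω₄ = 1.5000  →  vx = (0.04/4)·1.5000 = 0.0150
−ω₁+ω₂+ω₃−ω₄ = 16.5000  →  vy = (0.04/4)·16.5000 = 0.1650
−ω₁+ω₂−ω₃+ω₄ = 13.5000  →  ωz = (0.04/1.7200)·13.5000 = 0.3140

(0.0150, 0.1650, 0.3140)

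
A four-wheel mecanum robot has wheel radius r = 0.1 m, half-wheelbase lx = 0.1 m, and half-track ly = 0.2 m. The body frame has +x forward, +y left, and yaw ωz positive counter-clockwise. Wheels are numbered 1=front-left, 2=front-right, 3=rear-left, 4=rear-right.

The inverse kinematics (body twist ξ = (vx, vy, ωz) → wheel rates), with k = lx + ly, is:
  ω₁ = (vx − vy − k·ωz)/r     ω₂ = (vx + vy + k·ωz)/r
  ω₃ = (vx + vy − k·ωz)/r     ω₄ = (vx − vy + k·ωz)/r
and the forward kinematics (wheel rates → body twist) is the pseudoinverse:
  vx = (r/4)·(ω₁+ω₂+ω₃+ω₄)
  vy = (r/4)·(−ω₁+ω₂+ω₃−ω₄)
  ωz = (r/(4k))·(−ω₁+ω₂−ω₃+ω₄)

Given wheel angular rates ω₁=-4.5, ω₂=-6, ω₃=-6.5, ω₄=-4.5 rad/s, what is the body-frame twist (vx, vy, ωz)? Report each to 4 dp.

(-0.5375, -0.0875, 0.0417)

k = lx + ly = 0.1 + 0.2 = 0.3000
ω₁+ω₂+ω₃+ω₄ = -21.5000  →  vx = (0.1/4)·-21.5000 = -0.5375
−ω₁+ω₂+ω₃−ω₄ = -3.5000  →  vy = (0.1/4)·-3.5000 = -0.0875
−ω₁+ω₂−ω₃+ω₄ = 0.5000  →  ωz = (0.1/1.2000)·0.5000 = 0.0417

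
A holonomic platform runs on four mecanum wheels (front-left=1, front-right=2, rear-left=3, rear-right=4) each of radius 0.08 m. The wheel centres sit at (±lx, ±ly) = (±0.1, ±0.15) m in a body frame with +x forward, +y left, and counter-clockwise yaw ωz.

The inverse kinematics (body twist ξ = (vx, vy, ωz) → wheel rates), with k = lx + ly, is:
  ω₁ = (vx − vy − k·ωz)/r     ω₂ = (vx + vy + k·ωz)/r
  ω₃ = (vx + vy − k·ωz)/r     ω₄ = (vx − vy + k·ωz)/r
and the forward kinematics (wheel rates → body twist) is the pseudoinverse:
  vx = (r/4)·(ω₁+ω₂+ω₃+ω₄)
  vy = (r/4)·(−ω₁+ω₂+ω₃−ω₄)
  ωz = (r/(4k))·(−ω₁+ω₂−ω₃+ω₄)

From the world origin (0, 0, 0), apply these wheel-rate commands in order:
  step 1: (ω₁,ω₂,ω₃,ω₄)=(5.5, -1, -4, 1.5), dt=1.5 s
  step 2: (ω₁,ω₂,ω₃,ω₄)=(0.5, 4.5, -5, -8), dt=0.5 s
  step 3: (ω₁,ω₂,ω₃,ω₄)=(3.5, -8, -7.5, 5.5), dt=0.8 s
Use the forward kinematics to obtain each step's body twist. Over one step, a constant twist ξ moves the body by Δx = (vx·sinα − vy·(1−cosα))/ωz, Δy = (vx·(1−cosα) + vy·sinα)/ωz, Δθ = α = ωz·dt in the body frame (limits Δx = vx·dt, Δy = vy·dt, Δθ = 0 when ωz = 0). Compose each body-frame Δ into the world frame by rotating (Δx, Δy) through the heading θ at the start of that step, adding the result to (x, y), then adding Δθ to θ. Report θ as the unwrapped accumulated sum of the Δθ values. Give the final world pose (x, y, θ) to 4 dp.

(-0.1508, -0.6734, 0.0160)

step 1: ξ=(vx,vy,ωz)=(0.0400, -0.2400, -0.0800), dt=1.5 → body Δ=(0.0383, -0.3627, -0.1200) → world pose (0.0383, -0.3627, -0.1200)
step 2: ξ=(vx,vy,ωz)=(-0.1600, 0.1400, 0.0800), dt=0.5 → body Δ=(-0.0814, 0.0684, 0.0400) → world pose (-0.0343, -0.2851, -0.0800)
step 3: ξ=(vx,vy,ωz)=(-0.1300, -0.4900, 0.1200), dt=0.8 → body Δ=(-0.0850, -0.3964, 0.0960) → world pose (-0.1508, -0.6734, 0.0160)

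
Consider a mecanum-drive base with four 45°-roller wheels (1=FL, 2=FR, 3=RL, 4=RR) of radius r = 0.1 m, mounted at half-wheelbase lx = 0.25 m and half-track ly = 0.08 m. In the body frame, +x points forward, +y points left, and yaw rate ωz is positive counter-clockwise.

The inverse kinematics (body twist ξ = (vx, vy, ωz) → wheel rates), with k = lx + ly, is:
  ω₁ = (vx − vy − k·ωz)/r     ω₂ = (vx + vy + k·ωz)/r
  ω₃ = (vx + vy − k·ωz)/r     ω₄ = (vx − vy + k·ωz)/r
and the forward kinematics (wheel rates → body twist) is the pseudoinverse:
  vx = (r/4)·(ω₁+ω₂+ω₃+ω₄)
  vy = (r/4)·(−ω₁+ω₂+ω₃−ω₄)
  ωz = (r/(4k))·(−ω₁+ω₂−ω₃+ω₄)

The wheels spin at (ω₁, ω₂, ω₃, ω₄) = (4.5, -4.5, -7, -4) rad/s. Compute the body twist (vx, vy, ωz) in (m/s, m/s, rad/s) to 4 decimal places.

(-0.2750, -0.3000, -0.4545)

k = lx + ly = 0.25 + 0.08 = 0.3300
ω₁+ω₂+ω₃+ω₄ = -11.0000  →  vx = (0.1/4)·-11.0000 = -0.2750
−ω₁+ω₂+ω₃−ω₄ = -12.0000  →  vy = (0.1/4)·-12.0000 = -0.3000
−ω₁+ω₂−ω₃+ω₄ = -6.0000  →  ωz = (0.1/1.3200)·-6.0000 = -0.4545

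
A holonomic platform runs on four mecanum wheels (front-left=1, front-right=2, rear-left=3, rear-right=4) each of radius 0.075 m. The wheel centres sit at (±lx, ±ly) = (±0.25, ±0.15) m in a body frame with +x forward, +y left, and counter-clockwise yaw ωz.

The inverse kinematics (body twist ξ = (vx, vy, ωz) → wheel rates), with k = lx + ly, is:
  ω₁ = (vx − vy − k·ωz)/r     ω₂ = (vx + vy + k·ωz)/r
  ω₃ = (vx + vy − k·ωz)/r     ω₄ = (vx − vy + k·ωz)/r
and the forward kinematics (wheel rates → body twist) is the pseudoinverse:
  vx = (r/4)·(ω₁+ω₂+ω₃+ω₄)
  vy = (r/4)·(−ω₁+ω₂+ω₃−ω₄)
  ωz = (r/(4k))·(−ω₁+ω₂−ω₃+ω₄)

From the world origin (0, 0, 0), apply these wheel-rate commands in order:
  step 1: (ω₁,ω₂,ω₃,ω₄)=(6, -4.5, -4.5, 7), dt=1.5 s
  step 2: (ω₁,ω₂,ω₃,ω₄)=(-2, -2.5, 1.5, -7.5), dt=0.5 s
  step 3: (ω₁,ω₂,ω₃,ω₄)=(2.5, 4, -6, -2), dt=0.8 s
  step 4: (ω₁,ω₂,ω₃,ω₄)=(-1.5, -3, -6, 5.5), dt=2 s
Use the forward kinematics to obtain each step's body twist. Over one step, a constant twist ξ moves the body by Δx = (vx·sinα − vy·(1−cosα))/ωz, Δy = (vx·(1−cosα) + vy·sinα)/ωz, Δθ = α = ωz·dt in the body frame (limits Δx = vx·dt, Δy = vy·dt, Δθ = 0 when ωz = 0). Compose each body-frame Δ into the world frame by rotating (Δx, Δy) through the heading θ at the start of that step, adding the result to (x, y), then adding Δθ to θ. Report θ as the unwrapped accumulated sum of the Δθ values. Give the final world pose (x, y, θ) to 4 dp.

(0.0929, -1.0644, 0.9914)

step 1: ξ=(vx,vy,ωz)=(0.0750, -0.4125, 0.0469), dt=1.5 → body Δ=(0.1342, -0.6143, 0.0703) → world pose (0.1342, -0.6143, 0.0703)
step 2: ξ=(vx,vy,ωz)=(-0.1969, 0.1594, -0.4453), dt=0.5 → body Δ=(-0.0888, 0.0899, -0.2227) → world pose (0.0393, -0.5308, -0.1523)
step 3: ξ=(vx,vy,ωz)=(-0.0281, -0.0469, 0.2578), dt=0.8 → body Δ=(-0.0185, -0.0395, 0.2062) → world pose (0.0150, -0.5671, 0.0539)
step 4: ξ=(vx,vy,ωz)=(-0.0937, -0.2437, 0.4687), dt=2.0 → body Δ=(0.0510, -0.5008, 0.9375) → world pose (0.0929, -1.0644, 0.9914)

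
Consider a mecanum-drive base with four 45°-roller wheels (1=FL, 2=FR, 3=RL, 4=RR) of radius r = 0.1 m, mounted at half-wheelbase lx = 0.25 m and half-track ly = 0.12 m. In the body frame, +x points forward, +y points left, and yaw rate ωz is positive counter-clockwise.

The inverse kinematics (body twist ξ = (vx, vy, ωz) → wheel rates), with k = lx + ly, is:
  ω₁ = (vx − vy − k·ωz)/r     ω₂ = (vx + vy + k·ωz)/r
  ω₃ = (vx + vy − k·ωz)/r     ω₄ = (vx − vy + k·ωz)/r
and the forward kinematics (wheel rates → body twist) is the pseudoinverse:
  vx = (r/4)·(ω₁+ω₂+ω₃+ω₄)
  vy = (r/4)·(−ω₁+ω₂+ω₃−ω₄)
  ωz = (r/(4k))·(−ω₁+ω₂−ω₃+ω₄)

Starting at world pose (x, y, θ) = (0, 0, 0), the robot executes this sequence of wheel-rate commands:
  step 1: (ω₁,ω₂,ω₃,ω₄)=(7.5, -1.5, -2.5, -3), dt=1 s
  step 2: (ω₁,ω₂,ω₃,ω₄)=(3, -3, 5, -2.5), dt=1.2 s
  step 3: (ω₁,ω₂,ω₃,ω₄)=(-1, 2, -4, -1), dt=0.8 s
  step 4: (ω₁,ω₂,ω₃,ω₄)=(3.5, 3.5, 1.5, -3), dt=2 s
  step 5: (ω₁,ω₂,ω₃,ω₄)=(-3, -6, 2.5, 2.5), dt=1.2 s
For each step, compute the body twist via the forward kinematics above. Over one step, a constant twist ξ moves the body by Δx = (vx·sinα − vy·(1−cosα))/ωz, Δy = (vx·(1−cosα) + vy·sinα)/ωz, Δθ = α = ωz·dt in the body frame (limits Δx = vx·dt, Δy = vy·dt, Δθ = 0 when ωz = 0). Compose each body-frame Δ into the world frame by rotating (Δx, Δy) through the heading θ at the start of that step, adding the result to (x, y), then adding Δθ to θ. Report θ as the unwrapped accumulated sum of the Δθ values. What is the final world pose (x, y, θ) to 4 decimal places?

(0.1815, -0.3235, -2.2635)

step 1: ξ=(vx,vy,ωz)=(0.0125, -0.2125, -0.6419), dt=1.0 → body Δ=(-0.0542, -0.2021, -0.6419) → world pose (-0.0542, -0.2021, -0.6419)
step 2: ξ=(vx,vy,ωz)=(0.0625, 0.0375, -0.9122), dt=1.2 → body Δ=(0.0832, -0.0006, -1.0946) → world pose (0.0120, -0.2523, -1.7365)
step 3: ξ=(vx,vy,ωz)=(-0.1000, 0.0000, 0.4054), dt=0.8 → body Δ=(-0.0786, -0.0129, 0.3243) → world pose (0.0123, -0.1727, -1.4122)
step 4: ξ=(vx,vy,ωz)=(0.1375, 0.1125, -0.3041), dt=2.0 → body Δ=(0.3247, 0.1303, -0.6081) → world pose (0.1923, -0.4727, -2.0203)
step 5: ξ=(vx,vy,ωz)=(-0.1000, -0.0750, -0.2027), dt=1.2 → body Δ=(-0.1297, -0.0746, -0.2432) → world pose (0.1815, -0.3235, -2.2635)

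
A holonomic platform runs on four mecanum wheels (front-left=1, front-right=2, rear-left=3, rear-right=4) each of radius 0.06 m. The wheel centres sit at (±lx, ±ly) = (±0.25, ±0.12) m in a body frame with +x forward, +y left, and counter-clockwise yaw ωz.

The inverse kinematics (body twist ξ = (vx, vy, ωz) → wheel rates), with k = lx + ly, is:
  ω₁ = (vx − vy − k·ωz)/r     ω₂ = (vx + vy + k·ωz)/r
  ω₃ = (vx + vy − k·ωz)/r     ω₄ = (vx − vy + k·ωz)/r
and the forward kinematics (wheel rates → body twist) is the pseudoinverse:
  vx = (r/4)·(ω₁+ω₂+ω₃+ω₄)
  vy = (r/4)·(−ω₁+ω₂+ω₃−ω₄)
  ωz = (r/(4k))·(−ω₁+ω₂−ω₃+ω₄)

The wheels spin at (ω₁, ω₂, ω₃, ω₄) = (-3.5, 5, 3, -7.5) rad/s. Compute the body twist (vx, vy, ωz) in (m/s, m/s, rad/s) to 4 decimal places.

(-0.0450, 0.2850, -0.0811)

k = lx + ly = 0.25 + 0.12 = 0.3700
ω₁+ω₂+ω₃+ω₄ = -3.0000  →  vx = (0.06/4)·-3.0000 = -0.0450
−ω₁+ω₂+ω₃−ω₄ = 19.0000  →  vy = (0.06/4)·19.0000 = 0.2850
−ω₁+ω₂−ω₃+ω₄ = -2.0000  →  ωz = (0.06/1.4800)·-2.0000 = -0.0811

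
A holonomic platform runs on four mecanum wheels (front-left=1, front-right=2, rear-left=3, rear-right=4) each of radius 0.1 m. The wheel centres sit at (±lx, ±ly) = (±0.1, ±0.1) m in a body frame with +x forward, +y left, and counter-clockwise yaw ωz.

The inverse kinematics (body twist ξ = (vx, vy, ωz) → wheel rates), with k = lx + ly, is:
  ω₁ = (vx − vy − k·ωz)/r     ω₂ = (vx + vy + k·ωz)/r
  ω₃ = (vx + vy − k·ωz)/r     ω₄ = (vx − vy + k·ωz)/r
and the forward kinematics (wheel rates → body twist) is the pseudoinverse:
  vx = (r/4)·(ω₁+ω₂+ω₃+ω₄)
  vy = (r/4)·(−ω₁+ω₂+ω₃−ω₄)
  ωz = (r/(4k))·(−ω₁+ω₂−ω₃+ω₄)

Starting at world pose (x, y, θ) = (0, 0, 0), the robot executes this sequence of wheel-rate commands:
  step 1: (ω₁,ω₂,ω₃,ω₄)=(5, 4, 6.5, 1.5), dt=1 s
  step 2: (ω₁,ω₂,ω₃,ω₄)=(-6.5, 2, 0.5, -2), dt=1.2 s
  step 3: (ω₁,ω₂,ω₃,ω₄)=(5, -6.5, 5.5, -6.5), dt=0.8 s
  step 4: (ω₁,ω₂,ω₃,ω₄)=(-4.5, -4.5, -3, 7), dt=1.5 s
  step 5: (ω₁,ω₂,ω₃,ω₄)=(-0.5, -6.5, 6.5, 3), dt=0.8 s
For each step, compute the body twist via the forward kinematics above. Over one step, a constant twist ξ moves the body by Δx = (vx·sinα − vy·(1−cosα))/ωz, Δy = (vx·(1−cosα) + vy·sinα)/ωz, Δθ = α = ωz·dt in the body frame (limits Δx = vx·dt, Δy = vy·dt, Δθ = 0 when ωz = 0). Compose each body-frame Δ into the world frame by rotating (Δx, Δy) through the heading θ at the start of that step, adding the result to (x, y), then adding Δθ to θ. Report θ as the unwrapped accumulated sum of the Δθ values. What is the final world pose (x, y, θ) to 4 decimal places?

step 1: ξ=(vx,vy,ωz)=(0.4250, 0.1000, -0.7500), dt=1.0 → body Δ=(0.4220, -0.0612, -0.7500) → world pose (0.4220, -0.0612, -0.7500)
step 2: ξ=(vx,vy,ωz)=(-0.1500, 0.2750, 0.7500), dt=1.2 → body Δ=(-0.2954, 0.2115, 0.9000) → world pose (0.3501, 0.2950, 0.1500)
step 3: ξ=(vx,vy,ωz)=(-0.0625, 0.0125, -2.9375), dt=0.8 → body Δ=(-0.0079, 0.0393, -2.3500) → world pose (0.3364, 0.3326, -2.2000)
step 4: ξ=(vx,vy,ωz)=(-0.1250, -0.2500, 1.2500), dt=1.5 → body Δ=(0.1645, -0.3208, 1.8750) → world pose (-0.0197, 0.3884, -0.3250)
step 5: ξ=(vx,vy,ωz)=(0.0625, -0.0625, -1.1875), dt=0.8 → body Δ=(0.0208, -0.0648, -0.9500) → world pose (-0.0207, 0.3203, -1.2750)

(-0.0207, 0.3203, -1.2750)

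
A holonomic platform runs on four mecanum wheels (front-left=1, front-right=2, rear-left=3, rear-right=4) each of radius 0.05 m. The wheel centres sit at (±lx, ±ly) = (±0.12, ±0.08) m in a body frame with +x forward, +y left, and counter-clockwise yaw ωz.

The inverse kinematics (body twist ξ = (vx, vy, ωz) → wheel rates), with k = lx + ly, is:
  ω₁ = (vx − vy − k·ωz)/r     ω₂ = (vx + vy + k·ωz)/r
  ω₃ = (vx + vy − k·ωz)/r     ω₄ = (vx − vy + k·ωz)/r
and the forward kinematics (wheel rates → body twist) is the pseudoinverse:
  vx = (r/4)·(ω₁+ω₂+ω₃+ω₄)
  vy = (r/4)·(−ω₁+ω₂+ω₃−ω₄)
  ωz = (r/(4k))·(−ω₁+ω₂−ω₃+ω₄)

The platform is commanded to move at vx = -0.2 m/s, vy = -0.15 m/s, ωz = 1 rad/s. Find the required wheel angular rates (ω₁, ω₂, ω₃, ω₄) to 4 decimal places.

k = lx + ly = 0.12 + 0.08 = 0.2000;  k·ωz = 0.2000·1 = 0.2000
ω₁ (FL) = (vx − vy − k·ωz)/r = -0.2500/0.05 = -5.0000
ω₂ (FR) = (vx + vy + k·ωz)/r = -0.1500/0.05 = -3.0000
ω₃ (RL) = (vx + vy − k·ωz)/r = -0.5500/0.05 = -11.0000
ω₄ (RR) = (vx − vy + k·ωz)/r = 0.1500/0.05 = 3.0000

(-5.0000, -3.0000, -11.0000, 3.0000)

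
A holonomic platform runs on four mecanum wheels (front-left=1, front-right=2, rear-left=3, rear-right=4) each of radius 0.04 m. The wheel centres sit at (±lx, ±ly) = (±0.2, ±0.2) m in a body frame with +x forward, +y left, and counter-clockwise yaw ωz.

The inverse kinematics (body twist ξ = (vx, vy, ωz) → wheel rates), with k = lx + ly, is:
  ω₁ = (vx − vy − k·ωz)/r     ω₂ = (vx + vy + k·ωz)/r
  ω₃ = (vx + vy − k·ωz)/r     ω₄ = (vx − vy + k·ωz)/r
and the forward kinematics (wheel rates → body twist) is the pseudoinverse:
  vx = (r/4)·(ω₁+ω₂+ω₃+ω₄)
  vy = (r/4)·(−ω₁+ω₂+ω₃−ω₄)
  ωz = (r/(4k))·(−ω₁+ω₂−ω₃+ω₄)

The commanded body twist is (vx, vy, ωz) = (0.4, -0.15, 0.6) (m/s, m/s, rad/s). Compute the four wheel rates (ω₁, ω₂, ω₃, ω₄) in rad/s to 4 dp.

k = lx + ly = 0.2 + 0.2 = 0.4000;  k·ωz = 0.4000·0.6 = 0.2400
ω₁ (FL) = (vx − vy − k·ωz)/r = 0.3100/0.04 = 7.7500
ω₂ (FR) = (vx + vy + k·ωz)/r = 0.4900/0.04 = 12.2500
ω₃ (RL) = (vx + vy − k·ωz)/r = 0.0100/0.04 = 0.2500
ω₄ (RR) = (vx − vy + k·ωz)/r = 0.7900/0.04 = 19.7500

(7.7500, 12.2500, 0.2500, 19.7500)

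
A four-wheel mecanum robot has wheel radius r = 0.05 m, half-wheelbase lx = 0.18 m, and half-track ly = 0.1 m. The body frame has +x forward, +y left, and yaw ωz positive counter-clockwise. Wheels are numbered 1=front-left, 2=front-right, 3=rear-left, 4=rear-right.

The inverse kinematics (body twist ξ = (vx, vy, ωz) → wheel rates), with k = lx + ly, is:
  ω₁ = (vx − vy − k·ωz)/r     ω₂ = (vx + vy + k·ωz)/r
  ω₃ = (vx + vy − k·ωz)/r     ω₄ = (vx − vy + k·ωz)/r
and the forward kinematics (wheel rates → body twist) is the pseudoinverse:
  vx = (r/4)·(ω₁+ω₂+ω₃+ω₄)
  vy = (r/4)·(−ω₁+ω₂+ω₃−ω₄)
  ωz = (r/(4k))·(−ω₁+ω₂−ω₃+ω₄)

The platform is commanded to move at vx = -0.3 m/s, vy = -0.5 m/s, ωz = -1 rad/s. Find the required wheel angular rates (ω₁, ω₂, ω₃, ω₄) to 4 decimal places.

(9.6000, -21.6000, -10.4000, -1.6000)

k = lx + ly = 0.18 + 0.1 = 0.2800;  k·ωz = 0.2800·-1 = -0.2800
ω₁ (FL) = (vx − vy − k·ωz)/r = 0.4800/0.05 = 9.6000
ω₂ (FR) = (vx + vy + k·ωz)/r = -1.0800/0.05 = -21.6000
ω₃ (RL) = (vx + vy − k·ωz)/r = -0.5200/0.05 = -10.4000
ω₄ (RR) = (vx − vy + k·ωz)/r = -0.0800/0.05 = -1.6000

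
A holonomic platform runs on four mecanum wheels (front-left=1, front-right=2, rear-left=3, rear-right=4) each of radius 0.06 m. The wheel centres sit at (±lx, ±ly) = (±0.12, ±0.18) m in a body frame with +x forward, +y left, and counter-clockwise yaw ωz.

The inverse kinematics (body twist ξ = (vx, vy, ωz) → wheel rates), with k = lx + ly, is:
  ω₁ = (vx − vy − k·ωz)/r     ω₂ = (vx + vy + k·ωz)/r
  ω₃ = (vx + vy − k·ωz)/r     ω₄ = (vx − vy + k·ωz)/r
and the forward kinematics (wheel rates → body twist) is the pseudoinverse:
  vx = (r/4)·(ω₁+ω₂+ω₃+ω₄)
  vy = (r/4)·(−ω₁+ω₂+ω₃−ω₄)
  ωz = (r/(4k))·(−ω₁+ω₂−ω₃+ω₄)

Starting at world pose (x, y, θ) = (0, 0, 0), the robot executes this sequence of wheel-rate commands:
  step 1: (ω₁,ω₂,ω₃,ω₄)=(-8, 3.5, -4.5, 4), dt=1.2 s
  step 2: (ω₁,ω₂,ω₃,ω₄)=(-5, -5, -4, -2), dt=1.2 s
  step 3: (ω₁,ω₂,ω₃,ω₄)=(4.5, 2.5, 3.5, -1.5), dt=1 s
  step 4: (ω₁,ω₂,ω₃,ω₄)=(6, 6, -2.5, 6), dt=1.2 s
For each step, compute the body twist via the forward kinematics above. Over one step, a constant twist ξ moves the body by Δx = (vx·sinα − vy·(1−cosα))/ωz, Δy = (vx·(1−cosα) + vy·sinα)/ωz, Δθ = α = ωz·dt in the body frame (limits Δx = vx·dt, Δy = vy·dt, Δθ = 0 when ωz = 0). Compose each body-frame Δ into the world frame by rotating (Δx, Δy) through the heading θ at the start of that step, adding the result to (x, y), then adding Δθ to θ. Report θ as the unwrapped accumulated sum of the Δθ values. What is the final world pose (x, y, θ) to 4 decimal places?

step 1: ξ=(vx,vy,ωz)=(-0.0750, 0.0450, 1.0000), dt=1.2 → body Δ=(-0.0986, -0.0059, 1.2000) → world pose (-0.0986, -0.0059, 1.2000)
step 2: ξ=(vx,vy,ωz)=(-0.2400, -0.0300, 0.1000), dt=1.2 → body Δ=(-0.2852, -0.0532, 0.1200) → world pose (-0.1524, -0.2909, 1.3200)
step 3: ξ=(vx,vy,ωz)=(0.1350, 0.0450, -0.3500), dt=1.0 → body Δ=(0.1401, 0.0207, -0.3500) → world pose (-0.1377, -0.1501, 0.9700)
step 4: ξ=(vx,vy,ωz)=(0.2325, -0.1275, 0.4250), dt=1.2 → body Δ=(0.3052, -0.0768, 0.5100) → world pose (0.0983, 0.0582, 1.4800)

(0.0983, 0.0582, 1.4800)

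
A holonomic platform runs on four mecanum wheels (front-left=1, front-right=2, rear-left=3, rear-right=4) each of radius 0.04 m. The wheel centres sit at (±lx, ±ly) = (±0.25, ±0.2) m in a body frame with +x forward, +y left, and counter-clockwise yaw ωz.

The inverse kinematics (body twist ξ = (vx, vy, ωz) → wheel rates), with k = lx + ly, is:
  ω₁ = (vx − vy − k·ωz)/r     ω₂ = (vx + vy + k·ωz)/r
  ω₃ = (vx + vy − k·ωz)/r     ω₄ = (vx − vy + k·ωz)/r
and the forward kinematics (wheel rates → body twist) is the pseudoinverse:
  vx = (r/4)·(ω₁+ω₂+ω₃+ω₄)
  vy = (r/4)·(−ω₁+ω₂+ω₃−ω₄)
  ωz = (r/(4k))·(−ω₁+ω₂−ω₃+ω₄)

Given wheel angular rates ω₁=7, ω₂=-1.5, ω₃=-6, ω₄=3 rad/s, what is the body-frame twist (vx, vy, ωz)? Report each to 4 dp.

k = lx + ly = 0.25 + 0.2 = 0.4500
ω₁+ω₂+ω₃+ω₄ = 2.5000  →  vx = (0.04/4)·2.5000 = 0.0250
−ω₁+ω₂+ω₃−ω₄ = -17.5000  →  vy = (0.04/4)·-17.5000 = -0.1750
−ω₁+ω₂−ω₃+ω₄ = 0.5000  →  ωz = (0.04/1.8000)·0.5000 = 0.0111

(0.0250, -0.1750, 0.0111)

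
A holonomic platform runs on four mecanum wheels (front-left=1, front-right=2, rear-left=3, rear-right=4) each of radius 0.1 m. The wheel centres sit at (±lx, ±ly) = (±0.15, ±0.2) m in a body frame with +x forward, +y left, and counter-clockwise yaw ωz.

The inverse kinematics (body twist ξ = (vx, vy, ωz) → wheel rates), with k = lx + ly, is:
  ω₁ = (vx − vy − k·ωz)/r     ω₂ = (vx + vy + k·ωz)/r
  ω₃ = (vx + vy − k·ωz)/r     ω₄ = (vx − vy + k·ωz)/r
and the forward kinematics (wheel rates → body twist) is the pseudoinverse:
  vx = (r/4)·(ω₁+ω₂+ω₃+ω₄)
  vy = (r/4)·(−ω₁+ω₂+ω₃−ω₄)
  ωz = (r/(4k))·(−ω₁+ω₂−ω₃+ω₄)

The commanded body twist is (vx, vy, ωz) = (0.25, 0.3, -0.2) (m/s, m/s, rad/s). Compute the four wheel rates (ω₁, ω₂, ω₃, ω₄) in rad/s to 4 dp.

k = lx + ly = 0.15 + 0.2 = 0.3500;  k·ωz = 0.3500·-0.2 = -0.0700
ω₁ (FL) = (vx − vy − k·ωz)/r = 0.0200/0.1 = 0.2000
ω₂ (FR) = (vx + vy + k·ωz)/r = 0.4800/0.1 = 4.8000
ω₃ (RL) = (vx + vy − k·ωz)/r = 0.6200/0.1 = 6.2000
ω₄ (RR) = (vx − vy + k·ωz)/r = -0.1200/0.1 = -1.2000

(0.2000, 4.8000, 6.2000, -1.2000)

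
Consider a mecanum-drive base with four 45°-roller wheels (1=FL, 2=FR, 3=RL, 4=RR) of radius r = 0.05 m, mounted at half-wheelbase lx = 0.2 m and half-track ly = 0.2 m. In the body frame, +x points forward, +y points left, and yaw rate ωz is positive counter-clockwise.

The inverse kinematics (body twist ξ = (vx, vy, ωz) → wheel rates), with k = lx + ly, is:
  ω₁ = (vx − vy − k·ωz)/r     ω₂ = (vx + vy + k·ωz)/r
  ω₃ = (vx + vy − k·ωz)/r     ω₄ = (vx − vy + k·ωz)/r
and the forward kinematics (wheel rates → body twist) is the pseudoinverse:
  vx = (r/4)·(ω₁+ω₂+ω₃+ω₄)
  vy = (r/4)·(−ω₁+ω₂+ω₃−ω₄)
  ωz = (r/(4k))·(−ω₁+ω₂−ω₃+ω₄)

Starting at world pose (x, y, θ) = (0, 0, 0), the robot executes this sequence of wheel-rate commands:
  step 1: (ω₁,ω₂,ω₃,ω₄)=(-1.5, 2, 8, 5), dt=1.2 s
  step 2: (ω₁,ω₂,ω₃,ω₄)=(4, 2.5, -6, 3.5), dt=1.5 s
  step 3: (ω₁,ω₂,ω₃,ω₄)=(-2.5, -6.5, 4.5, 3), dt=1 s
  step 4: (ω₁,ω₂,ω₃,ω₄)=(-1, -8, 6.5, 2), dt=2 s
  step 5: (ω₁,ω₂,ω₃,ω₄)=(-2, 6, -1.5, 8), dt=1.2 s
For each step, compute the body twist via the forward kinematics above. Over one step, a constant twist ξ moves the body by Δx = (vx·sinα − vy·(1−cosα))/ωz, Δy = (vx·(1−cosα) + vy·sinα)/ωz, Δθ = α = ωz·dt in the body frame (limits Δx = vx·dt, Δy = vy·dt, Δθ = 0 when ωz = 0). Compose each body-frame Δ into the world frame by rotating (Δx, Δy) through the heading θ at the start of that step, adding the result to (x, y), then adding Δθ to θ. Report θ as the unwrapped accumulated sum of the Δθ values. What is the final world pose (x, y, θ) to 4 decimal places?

step 1: ξ=(vx,vy,ωz)=(0.1688, 0.0813, 0.0156), dt=1.2 → body Δ=(0.2016, 0.0994, 0.0187) → world pose (0.2016, 0.0994, 0.0187)
step 2: ξ=(vx,vy,ωz)=(0.0500, -0.1375, 0.2500), dt=1.5 → body Δ=(0.1115, -0.1876, 0.3750) → world pose (0.3165, -0.0860, 0.3937)
step 3: ξ=(vx,vy,ωz)=(-0.0187, -0.0313, -0.1719), dt=1.0 → body Δ=(-0.0213, -0.0295, -0.1719) → world pose (0.3082, -0.1215, 0.2219)
step 4: ξ=(vx,vy,ωz)=(-0.0063, -0.0312, -0.3594), dt=2.0 → body Δ=(-0.0330, -0.0530, -0.7188) → world pose (0.2877, -0.1804, -0.4969)
step 5: ξ=(vx,vy,ωz)=(0.1313, -0.0187, 0.5469), dt=1.2 → body Δ=(0.1536, 0.0289, 0.6562) → world pose (0.4364, -0.2281, 0.1594)

(0.4364, -0.2281, 0.1594)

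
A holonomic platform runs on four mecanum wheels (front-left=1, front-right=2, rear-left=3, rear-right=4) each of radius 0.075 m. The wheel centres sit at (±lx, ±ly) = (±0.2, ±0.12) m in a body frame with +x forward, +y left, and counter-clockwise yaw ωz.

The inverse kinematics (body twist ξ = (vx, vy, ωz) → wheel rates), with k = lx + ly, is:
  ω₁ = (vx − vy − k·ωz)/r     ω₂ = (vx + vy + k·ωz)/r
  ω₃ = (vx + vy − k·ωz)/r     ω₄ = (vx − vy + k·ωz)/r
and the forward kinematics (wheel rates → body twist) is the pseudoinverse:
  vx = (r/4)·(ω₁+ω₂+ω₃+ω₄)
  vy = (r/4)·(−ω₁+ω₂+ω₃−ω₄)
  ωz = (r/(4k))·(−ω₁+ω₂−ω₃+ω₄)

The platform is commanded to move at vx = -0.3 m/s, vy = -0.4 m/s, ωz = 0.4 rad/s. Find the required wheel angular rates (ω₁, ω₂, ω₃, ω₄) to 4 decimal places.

(-0.3733, -7.6267, -11.0400, 3.0400)

k = lx + ly = 0.2 + 0.12 = 0.3200;  k·ωz = 0.3200·0.4 = 0.1280
ω₁ (FL) = (vx − vy − k·ωz)/r = -0.0280/0.075 = -0.3733
ω₂ (FR) = (vx + vy + k·ωz)/r = -0.5720/0.075 = -7.6267
ω₃ (RL) = (vx + vy − k·ωz)/r = -0.8280/0.075 = -11.0400
ω₄ (RR) = (vx − vy + k·ωz)/r = 0.2280/0.075 = 3.0400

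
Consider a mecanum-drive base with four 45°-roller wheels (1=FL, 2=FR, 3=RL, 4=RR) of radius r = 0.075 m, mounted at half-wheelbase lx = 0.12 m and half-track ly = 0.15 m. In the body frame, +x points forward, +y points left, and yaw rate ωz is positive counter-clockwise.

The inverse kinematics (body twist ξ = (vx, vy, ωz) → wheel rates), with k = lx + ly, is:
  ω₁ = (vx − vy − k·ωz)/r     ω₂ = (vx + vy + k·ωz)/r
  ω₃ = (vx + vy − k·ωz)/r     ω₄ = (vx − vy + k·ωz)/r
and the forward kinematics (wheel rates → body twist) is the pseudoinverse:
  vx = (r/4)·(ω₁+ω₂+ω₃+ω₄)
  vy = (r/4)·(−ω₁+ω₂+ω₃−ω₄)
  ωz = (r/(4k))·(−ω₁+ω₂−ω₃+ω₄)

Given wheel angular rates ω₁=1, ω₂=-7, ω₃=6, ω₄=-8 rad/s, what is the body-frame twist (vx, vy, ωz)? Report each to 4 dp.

(-0.1500, 0.1125, -1.5278)

k = lx + ly = 0.12 + 0.15 = 0.2700
ω₁+ω₂+ω₃+ω₄ = -8.0000  →  vx = (0.075/4)·-8.0000 = -0.1500
−ω₁+ω₂+ω₃−ω₄ = 6.0000  →  vy = (0.075/4)·6.0000 = 0.1125
−ω₁+ω₂−ω₃+ω₄ = -22.0000  →  ωz = (0.075/1.0800)·-22.0000 = -1.5278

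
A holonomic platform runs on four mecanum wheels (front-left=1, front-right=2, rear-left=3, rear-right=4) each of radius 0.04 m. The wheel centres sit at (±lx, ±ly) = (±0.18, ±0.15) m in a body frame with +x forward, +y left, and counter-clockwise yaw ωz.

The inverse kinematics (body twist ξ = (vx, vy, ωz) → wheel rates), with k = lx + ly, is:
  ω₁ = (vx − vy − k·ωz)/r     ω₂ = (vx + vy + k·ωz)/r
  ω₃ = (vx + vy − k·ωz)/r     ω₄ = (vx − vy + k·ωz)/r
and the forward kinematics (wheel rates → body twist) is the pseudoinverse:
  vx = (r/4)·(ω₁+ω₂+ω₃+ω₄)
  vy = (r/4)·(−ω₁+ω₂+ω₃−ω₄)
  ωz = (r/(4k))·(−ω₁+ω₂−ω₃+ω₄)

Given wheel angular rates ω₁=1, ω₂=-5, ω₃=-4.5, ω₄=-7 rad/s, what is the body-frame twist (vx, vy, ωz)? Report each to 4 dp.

k = lx + ly = 0.18 + 0.15 = 0.3300
ω₁+ω₂+ω₃+ω₄ = -15.5000  →  vx = (0.04/4)·-15.5000 = -0.1550
−ω₁+ω₂+ω₃−ω₄ = -3.5000  →  vy = (0.04/4)·-3.5000 = -0.0350
−ω₁+ω₂−ω₃+ω₄ = -8.5000  →  ωz = (0.04/1.3200)·-8.5000 = -0.2576

(-0.1550, -0.0350, -0.2576)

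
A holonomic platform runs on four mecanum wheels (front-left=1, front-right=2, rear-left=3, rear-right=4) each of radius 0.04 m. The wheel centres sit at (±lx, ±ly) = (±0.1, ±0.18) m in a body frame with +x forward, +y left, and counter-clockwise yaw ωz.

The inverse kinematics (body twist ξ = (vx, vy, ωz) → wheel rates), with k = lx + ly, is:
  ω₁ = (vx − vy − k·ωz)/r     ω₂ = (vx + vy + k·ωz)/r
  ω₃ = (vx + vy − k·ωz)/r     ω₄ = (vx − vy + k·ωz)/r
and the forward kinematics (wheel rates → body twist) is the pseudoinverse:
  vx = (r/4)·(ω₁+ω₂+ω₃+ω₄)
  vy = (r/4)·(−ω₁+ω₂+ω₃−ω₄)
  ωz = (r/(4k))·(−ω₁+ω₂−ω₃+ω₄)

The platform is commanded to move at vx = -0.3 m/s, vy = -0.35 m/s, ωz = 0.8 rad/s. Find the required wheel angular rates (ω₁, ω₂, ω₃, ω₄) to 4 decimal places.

k = lx + ly = 0.1 + 0.18 = 0.2800;  k·ωz = 0.2800·0.8 = 0.2240
ω₁ (FL) = (vx − vy − k·ωz)/r = -0.1740/0.04 = -4.3500
ω₂ (FR) = (vx + vy + k·ωz)/r = -0.4260/0.04 = -10.6500
ω₃ (RL) = (vx + vy − k·ωz)/r = -0.8740/0.04 = -21.8500
ω₄ (RR) = (vx − vy + k·ωz)/r = 0.2740/0.04 = 6.8500

(-4.3500, -10.6500, -21.8500, 6.8500)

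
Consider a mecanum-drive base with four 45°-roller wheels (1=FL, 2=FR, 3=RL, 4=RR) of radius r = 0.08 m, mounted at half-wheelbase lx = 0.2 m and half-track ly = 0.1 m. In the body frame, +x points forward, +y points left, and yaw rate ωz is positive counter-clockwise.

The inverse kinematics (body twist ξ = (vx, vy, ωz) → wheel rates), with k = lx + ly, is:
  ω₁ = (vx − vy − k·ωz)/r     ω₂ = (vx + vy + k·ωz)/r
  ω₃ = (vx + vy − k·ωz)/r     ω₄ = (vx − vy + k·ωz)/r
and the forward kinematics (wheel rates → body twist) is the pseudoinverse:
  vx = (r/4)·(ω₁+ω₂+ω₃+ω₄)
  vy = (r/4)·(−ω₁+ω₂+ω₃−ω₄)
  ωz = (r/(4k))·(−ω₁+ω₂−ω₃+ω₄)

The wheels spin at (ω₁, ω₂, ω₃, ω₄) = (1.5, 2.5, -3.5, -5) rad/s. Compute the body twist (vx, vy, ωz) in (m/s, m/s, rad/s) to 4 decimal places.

(-0.0900, 0.0500, -0.0333)

k = lx + ly = 0.2 + 0.1 = 0.3000
ω₁+ω₂+ω₃+ω₄ = -4.5000  →  vx = (0.08/4)·-4.5000 = -0.0900
−ω₁+ω₂+ω₃−ω₄ = 2.5000  →  vy = (0.08/4)·2.5000 = 0.0500
−ω₁+ω₂−ω₃+ω₄ = -0.5000  →  ωz = (0.08/1.2000)·-0.5000 = -0.0333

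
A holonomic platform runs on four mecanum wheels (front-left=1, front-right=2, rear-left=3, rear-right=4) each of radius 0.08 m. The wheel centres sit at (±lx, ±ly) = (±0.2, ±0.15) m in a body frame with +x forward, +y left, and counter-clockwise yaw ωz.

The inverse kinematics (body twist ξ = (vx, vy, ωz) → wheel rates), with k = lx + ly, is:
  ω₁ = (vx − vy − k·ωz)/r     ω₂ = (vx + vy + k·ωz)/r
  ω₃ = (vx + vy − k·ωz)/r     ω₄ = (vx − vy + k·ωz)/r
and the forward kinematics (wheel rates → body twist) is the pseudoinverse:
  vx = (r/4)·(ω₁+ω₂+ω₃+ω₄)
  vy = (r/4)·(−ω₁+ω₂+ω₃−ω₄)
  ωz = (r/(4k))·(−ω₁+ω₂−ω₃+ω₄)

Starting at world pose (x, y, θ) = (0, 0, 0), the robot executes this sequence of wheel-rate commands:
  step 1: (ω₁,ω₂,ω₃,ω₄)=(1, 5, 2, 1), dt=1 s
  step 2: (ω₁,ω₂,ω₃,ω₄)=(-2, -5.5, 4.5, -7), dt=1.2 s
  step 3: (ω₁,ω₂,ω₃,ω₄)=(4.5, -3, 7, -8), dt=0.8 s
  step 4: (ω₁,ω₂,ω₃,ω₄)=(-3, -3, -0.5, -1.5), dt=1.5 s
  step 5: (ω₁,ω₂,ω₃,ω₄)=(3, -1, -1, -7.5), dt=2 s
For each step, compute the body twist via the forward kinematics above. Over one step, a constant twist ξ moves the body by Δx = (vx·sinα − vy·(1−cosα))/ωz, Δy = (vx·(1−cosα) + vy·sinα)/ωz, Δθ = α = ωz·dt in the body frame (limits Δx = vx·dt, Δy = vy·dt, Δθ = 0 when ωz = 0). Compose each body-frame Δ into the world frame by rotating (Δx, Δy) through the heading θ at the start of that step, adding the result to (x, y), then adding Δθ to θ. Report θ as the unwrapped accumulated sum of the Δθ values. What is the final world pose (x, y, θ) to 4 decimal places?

step 1: ξ=(vx,vy,ωz)=(0.1800, 0.1000, 0.1714), dt=1.0 → body Δ=(0.1706, 0.1149, 0.1714) → world pose (0.1706, 0.1149, 0.1714)
step 2: ξ=(vx,vy,ωz)=(-0.2000, 0.1600, -0.8571), dt=1.2 → body Δ=(-0.1095, 0.2728, -1.0286) → world pose (0.0161, 0.3650, -0.8571)
step 3: ξ=(vx,vy,ωz)=(0.0100, 0.1500, -1.2857), dt=0.8 → body Δ=(0.0631, 0.0962, -1.0286) → world pose (0.1301, 0.3803, -1.8857)
step 4: ξ=(vx,vy,ωz)=(-0.1600, 0.0200, -0.0571), dt=1.5 → body Δ=(-0.2384, 0.0402, -0.0857) → world pose (0.2422, 0.5945, -1.9714)
step 5: ξ=(vx,vy,ωz)=(-0.1300, 0.0500, -0.6000), dt=2.0 → body Δ=(-0.1488, 0.2158, -1.2000) → world pose (0.4990, 0.6473, -3.1714)

(0.4990, 0.6473, -3.1714)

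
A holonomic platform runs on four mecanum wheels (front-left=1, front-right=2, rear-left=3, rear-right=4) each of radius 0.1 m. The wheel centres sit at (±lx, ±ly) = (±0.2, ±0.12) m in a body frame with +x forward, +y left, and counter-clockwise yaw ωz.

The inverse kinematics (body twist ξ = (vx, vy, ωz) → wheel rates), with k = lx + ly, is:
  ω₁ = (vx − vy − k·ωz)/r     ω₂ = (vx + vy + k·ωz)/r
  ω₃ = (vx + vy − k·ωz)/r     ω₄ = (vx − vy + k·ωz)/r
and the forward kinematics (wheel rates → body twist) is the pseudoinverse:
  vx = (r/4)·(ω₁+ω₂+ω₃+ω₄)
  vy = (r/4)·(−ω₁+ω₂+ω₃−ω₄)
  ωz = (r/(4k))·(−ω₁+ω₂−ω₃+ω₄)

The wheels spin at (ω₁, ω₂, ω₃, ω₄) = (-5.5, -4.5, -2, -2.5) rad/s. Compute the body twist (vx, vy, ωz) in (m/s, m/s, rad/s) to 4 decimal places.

k = lx + ly = 0.2 + 0.12 = 0.3200
ω₁+ω₂+ω₃+ω₄ = -14.5000  →  vx = (0.1/4)·-14.5000 = -0.3625
−ω₁+ω₂+ω₃−ω₄ = 1.5000  →  vy = (0.1/4)·1.5000 = 0.0375
−ω₁+ω₂−ω₃+ω₄ = 0.5000  →  ωz = (0.1/1.2800)·0.5000 = 0.0391

(-0.3625, 0.0375, 0.0391)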